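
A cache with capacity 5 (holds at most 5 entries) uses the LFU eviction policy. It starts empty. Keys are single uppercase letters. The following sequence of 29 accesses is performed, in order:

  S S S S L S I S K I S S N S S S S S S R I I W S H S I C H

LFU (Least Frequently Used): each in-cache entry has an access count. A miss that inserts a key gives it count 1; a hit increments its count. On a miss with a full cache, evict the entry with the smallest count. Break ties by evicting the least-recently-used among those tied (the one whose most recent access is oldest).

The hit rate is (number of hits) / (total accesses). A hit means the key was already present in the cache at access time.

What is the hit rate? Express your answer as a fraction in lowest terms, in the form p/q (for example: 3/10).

LFU simulation (capacity=5):
  1. access S: MISS. Cache: [S(c=1)]
  2. access S: HIT, count now 2. Cache: [S(c=2)]
  3. access S: HIT, count now 3. Cache: [S(c=3)]
  4. access S: HIT, count now 4. Cache: [S(c=4)]
  5. access L: MISS. Cache: [L(c=1) S(c=4)]
  6. access S: HIT, count now 5. Cache: [L(c=1) S(c=5)]
  7. access I: MISS. Cache: [L(c=1) I(c=1) S(c=5)]
  8. access S: HIT, count now 6. Cache: [L(c=1) I(c=1) S(c=6)]
  9. access K: MISS. Cache: [L(c=1) I(c=1) K(c=1) S(c=6)]
  10. access I: HIT, count now 2. Cache: [L(c=1) K(c=1) I(c=2) S(c=6)]
  11. access S: HIT, count now 7. Cache: [L(c=1) K(c=1) I(c=2) S(c=7)]
  12. access S: HIT, count now 8. Cache: [L(c=1) K(c=1) I(c=2) S(c=8)]
  13. access N: MISS. Cache: [L(c=1) K(c=1) N(c=1) I(c=2) S(c=8)]
  14. access S: HIT, count now 9. Cache: [L(c=1) K(c=1) N(c=1) I(c=2) S(c=9)]
  15. access S: HIT, count now 10. Cache: [L(c=1) K(c=1) N(c=1) I(c=2) S(c=10)]
  16. access S: HIT, count now 11. Cache: [L(c=1) K(c=1) N(c=1) I(c=2) S(c=11)]
  17. access S: HIT, count now 12. Cache: [L(c=1) K(c=1) N(c=1) I(c=2) S(c=12)]
  18. access S: HIT, count now 13. Cache: [L(c=1) K(c=1) N(c=1) I(c=2) S(c=13)]
  19. access S: HIT, count now 14. Cache: [L(c=1) K(c=1) N(c=1) I(c=2) S(c=14)]
  20. access R: MISS, evict L(c=1). Cache: [K(c=1) N(c=1) R(c=1) I(c=2) S(c=14)]
  21. access I: HIT, count now 3. Cache: [K(c=1) N(c=1) R(c=1) I(c=3) S(c=14)]
  22. access I: HIT, count now 4. Cache: [K(c=1) N(c=1) R(c=1) I(c=4) S(c=14)]
  23. access W: MISS, evict K(c=1). Cache: [N(c=1) R(c=1) W(c=1) I(c=4) S(c=14)]
  24. access S: HIT, count now 15. Cache: [N(c=1) R(c=1) W(c=1) I(c=4) S(c=15)]
  25. access H: MISS, evict N(c=1). Cache: [R(c=1) W(c=1) H(c=1) I(c=4) S(c=15)]
  26. access S: HIT, count now 16. Cache: [R(c=1) W(c=1) H(c=1) I(c=4) S(c=16)]
  27. access I: HIT, count now 5. Cache: [R(c=1) W(c=1) H(c=1) I(c=5) S(c=16)]
  28. access C: MISS, evict R(c=1). Cache: [W(c=1) H(c=1) C(c=1) I(c=5) S(c=16)]
  29. access H: HIT, count now 2. Cache: [W(c=1) C(c=1) H(c=2) I(c=5) S(c=16)]
Total: 20 hits, 9 misses, 4 evictions

Hit rate = 20/29

Answer: 20/29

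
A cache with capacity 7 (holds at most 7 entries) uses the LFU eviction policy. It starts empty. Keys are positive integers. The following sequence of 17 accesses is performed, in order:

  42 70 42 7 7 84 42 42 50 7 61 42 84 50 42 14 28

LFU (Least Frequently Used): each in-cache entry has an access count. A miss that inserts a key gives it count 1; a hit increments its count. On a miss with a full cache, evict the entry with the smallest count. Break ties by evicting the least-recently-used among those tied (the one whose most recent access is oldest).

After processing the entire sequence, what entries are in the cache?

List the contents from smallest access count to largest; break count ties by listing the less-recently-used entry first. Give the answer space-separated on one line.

LFU simulation (capacity=7):
  1. access 42: MISS. Cache: [42(c=1)]
  2. access 70: MISS. Cache: [42(c=1) 70(c=1)]
  3. access 42: HIT, count now 2. Cache: [70(c=1) 42(c=2)]
  4. access 7: MISS. Cache: [70(c=1) 7(c=1) 42(c=2)]
  5. access 7: HIT, count now 2. Cache: [70(c=1) 42(c=2) 7(c=2)]
  6. access 84: MISS. Cache: [70(c=1) 84(c=1) 42(c=2) 7(c=2)]
  7. access 42: HIT, count now 3. Cache: [70(c=1) 84(c=1) 7(c=2) 42(c=3)]
  8. access 42: HIT, count now 4. Cache: [70(c=1) 84(c=1) 7(c=2) 42(c=4)]
  9. access 50: MISS. Cache: [70(c=1) 84(c=1) 50(c=1) 7(c=2) 42(c=4)]
  10. access 7: HIT, count now 3. Cache: [70(c=1) 84(c=1) 50(c=1) 7(c=3) 42(c=4)]
  11. access 61: MISS. Cache: [70(c=1) 84(c=1) 50(c=1) 61(c=1) 7(c=3) 42(c=4)]
  12. access 42: HIT, count now 5. Cache: [70(c=1) 84(c=1) 50(c=1) 61(c=1) 7(c=3) 42(c=5)]
  13. access 84: HIT, count now 2. Cache: [70(c=1) 50(c=1) 61(c=1) 84(c=2) 7(c=3) 42(c=5)]
  14. access 50: HIT, count now 2. Cache: [70(c=1) 61(c=1) 84(c=2) 50(c=2) 7(c=3) 42(c=5)]
  15. access 42: HIT, count now 6. Cache: [70(c=1) 61(c=1) 84(c=2) 50(c=2) 7(c=3) 42(c=6)]
  16. access 14: MISS. Cache: [70(c=1) 61(c=1) 14(c=1) 84(c=2) 50(c=2) 7(c=3) 42(c=6)]
  17. access 28: MISS, evict 70(c=1). Cache: [61(c=1) 14(c=1) 28(c=1) 84(c=2) 50(c=2) 7(c=3) 42(c=6)]
Total: 9 hits, 8 misses, 1 evictions

Answer: 61 14 28 84 50 7 42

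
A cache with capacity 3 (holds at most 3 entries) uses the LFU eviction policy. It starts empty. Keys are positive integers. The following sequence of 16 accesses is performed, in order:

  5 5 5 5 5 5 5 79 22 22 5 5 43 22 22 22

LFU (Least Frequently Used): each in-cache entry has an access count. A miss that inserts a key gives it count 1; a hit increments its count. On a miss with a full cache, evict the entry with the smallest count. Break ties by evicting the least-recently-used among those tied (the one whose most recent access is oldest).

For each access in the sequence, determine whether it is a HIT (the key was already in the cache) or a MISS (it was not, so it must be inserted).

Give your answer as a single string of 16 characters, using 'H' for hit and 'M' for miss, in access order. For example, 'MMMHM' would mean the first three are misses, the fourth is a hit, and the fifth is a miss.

LFU simulation (capacity=3):
  1. access 5: MISS. Cache: [5(c=1)]
  2. access 5: HIT, count now 2. Cache: [5(c=2)]
  3. access 5: HIT, count now 3. Cache: [5(c=3)]
  4. access 5: HIT, count now 4. Cache: [5(c=4)]
  5. access 5: HIT, count now 5. Cache: [5(c=5)]
  6. access 5: HIT, count now 6. Cache: [5(c=6)]
  7. access 5: HIT, count now 7. Cache: [5(c=7)]
  8. access 79: MISS. Cache: [79(c=1) 5(c=7)]
  9. access 22: MISS. Cache: [79(c=1) 22(c=1) 5(c=7)]
  10. access 22: HIT, count now 2. Cache: [79(c=1) 22(c=2) 5(c=7)]
  11. access 5: HIT, count now 8. Cache: [79(c=1) 22(c=2) 5(c=8)]
  12. access 5: HIT, count now 9. Cache: [79(c=1) 22(c=2) 5(c=9)]
  13. access 43: MISS, evict 79(c=1). Cache: [43(c=1) 22(c=2) 5(c=9)]
  14. access 22: HIT, count now 3. Cache: [43(c=1) 22(c=3) 5(c=9)]
  15. access 22: HIT, count now 4. Cache: [43(c=1) 22(c=4) 5(c=9)]
  16. access 22: HIT, count now 5. Cache: [43(c=1) 22(c=5) 5(c=9)]
Total: 12 hits, 4 misses, 1 evictions

Answer: MHHHHHHMMHHHMHHH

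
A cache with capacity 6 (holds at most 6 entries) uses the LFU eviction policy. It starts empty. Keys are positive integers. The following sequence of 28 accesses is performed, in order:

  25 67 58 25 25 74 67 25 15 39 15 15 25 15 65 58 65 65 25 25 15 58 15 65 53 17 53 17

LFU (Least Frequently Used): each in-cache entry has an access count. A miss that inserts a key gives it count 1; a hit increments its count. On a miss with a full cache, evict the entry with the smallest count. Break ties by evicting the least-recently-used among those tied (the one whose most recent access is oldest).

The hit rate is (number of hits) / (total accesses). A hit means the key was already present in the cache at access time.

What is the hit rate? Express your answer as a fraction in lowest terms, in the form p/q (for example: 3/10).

Answer: 4/7

Derivation:
LFU simulation (capacity=6):
  1. access 25: MISS. Cache: [25(c=1)]
  2. access 67: MISS. Cache: [25(c=1) 67(c=1)]
  3. access 58: MISS. Cache: [25(c=1) 67(c=1) 58(c=1)]
  4. access 25: HIT, count now 2. Cache: [67(c=1) 58(c=1) 25(c=2)]
  5. access 25: HIT, count now 3. Cache: [67(c=1) 58(c=1) 25(c=3)]
  6. access 74: MISS. Cache: [67(c=1) 58(c=1) 74(c=1) 25(c=3)]
  7. access 67: HIT, count now 2. Cache: [58(c=1) 74(c=1) 67(c=2) 25(c=3)]
  8. access 25: HIT, count now 4. Cache: [58(c=1) 74(c=1) 67(c=2) 25(c=4)]
  9. access 15: MISS. Cache: [58(c=1) 74(c=1) 15(c=1) 67(c=2) 25(c=4)]
  10. access 39: MISS. Cache: [58(c=1) 74(c=1) 15(c=1) 39(c=1) 67(c=2) 25(c=4)]
  11. access 15: HIT, count now 2. Cache: [58(c=1) 74(c=1) 39(c=1) 67(c=2) 15(c=2) 25(c=4)]
  12. access 15: HIT, count now 3. Cache: [58(c=1) 74(c=1) 39(c=1) 67(c=2) 15(c=3) 25(c=4)]
  13. access 25: HIT, count now 5. Cache: [58(c=1) 74(c=1) 39(c=1) 67(c=2) 15(c=3) 25(c=5)]
  14. access 15: HIT, count now 4. Cache: [58(c=1) 74(c=1) 39(c=1) 67(c=2) 15(c=4) 25(c=5)]
  15. access 65: MISS, evict 58(c=1). Cache: [74(c=1) 39(c=1) 65(c=1) 67(c=2) 15(c=4) 25(c=5)]
  16. access 58: MISS, evict 74(c=1). Cache: [39(c=1) 65(c=1) 58(c=1) 67(c=2) 15(c=4) 25(c=5)]
  17. access 65: HIT, count now 2. Cache: [39(c=1) 58(c=1) 67(c=2) 65(c=2) 15(c=4) 25(c=5)]
  18. access 65: HIT, count now 3. Cache: [39(c=1) 58(c=1) 67(c=2) 65(c=3) 15(c=4) 25(c=5)]
  19. access 25: HIT, count now 6. Cache: [39(c=1) 58(c=1) 67(c=2) 65(c=3) 15(c=4) 25(c=6)]
  20. access 25: HIT, count now 7. Cache: [39(c=1) 58(c=1) 67(c=2) 65(c=3) 15(c=4) 25(c=7)]
  21. access 15: HIT, count now 5. Cache: [39(c=1) 58(c=1) 67(c=2) 65(c=3) 15(c=5) 25(c=7)]
  22. access 58: HIT, count now 2. Cache: [39(c=1) 67(c=2) 58(c=2) 65(c=3) 15(c=5) 25(c=7)]
  23. access 15: HIT, count now 6. Cache: [39(c=1) 67(c=2) 58(c=2) 65(c=3) 15(c=6) 25(c=7)]
  24. access 65: HIT, count now 4. Cache: [39(c=1) 67(c=2) 58(c=2) 65(c=4) 15(c=6) 25(c=7)]
  25. access 53: MISS, evict 39(c=1). Cache: [53(c=1) 67(c=2) 58(c=2) 65(c=4) 15(c=6) 25(c=7)]
  26. access 17: MISS, evict 53(c=1). Cache: [17(c=1) 67(c=2) 58(c=2) 65(c=4) 15(c=6) 25(c=7)]
  27. access 53: MISS, evict 17(c=1). Cache: [53(c=1) 67(c=2) 58(c=2) 65(c=4) 15(c=6) 25(c=7)]
  28. access 17: MISS, evict 53(c=1). Cache: [17(c=1) 67(c=2) 58(c=2) 65(c=4) 15(c=6) 25(c=7)]
Total: 16 hits, 12 misses, 6 evictions

Hit rate = 16/28 = 4/7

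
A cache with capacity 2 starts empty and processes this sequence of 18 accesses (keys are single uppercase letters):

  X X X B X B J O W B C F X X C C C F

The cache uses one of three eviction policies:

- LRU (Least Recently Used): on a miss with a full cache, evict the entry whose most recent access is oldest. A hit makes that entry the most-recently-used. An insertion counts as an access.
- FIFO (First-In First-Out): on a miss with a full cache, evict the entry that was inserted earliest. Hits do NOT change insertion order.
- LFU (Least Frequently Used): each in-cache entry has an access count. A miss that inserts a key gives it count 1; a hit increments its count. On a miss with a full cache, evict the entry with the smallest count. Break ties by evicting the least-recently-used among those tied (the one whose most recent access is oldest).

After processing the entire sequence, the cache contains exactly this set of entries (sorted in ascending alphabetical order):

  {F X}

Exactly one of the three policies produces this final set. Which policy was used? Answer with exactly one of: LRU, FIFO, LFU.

Simulating under each policy and comparing final sets:
  LRU: final set = {C F} -> differs
  FIFO: final set = {C F} -> differs
  LFU: final set = {F X} -> MATCHES target
Only LFU produces the target set.

Answer: LFU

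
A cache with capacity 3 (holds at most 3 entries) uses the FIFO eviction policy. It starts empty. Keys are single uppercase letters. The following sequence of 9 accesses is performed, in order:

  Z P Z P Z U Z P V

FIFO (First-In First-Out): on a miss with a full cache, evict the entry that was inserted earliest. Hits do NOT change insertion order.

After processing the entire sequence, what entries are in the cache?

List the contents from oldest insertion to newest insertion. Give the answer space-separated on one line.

Answer: P U V

Derivation:
FIFO simulation (capacity=3):
  1. access Z: MISS. Cache (old->new): [Z]
  2. access P: MISS. Cache (old->new): [Z P]
  3. access Z: HIT. Cache (old->new): [Z P]
  4. access P: HIT. Cache (old->new): [Z P]
  5. access Z: HIT. Cache (old->new): [Z P]
  6. access U: MISS. Cache (old->new): [Z P U]
  7. access Z: HIT. Cache (old->new): [Z P U]
  8. access P: HIT. Cache (old->new): [Z P U]
  9. access V: MISS, evict Z. Cache (old->new): [P U V]
Total: 5 hits, 4 misses, 1 evictions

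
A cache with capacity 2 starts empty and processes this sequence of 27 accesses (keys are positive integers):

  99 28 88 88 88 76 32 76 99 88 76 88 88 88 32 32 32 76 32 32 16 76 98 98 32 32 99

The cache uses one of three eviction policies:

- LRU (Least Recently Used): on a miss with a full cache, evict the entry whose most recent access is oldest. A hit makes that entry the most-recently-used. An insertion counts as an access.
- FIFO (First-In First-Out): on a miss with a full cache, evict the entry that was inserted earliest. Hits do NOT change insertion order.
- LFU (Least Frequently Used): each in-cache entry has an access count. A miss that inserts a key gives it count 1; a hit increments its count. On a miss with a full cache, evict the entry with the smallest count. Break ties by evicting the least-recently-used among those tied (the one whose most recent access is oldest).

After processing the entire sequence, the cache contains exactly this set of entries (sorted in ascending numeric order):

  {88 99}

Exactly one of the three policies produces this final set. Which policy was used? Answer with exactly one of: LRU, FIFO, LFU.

Simulating under each policy and comparing final sets:
  LRU: final set = {32 99} -> differs
  FIFO: final set = {32 99} -> differs
  LFU: final set = {88 99} -> MATCHES target
Only LFU produces the target set.

Answer: LFU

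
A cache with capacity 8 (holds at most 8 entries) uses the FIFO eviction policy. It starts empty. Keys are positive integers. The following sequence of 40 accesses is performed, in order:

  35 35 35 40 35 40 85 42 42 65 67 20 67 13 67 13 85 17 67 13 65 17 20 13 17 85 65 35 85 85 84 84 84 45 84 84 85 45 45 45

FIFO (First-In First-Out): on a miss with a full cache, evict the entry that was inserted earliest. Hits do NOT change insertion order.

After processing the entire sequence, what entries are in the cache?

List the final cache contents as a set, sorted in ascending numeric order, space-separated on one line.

Answer: 13 17 20 35 45 67 84 85

Derivation:
FIFO simulation (capacity=8):
  1. access 35: MISS. Cache (old->new): [35]
  2. access 35: HIT. Cache (old->new): [35]
  3. access 35: HIT. Cache (old->new): [35]
  4. access 40: MISS. Cache (old->new): [35 40]
  5. access 35: HIT. Cache (old->new): [35 40]
  6. access 40: HIT. Cache (old->new): [35 40]
  7. access 85: MISS. Cache (old->new): [35 40 85]
  8. access 42: MISS. Cache (old->new): [35 40 85 42]
  9. access 42: HIT. Cache (old->new): [35 40 85 42]
  10. access 65: MISS. Cache (old->new): [35 40 85 42 65]
  11. access 67: MISS. Cache (old->new): [35 40 85 42 65 67]
  12. access 20: MISS. Cache (old->new): [35 40 85 42 65 67 20]
  13. access 67: HIT. Cache (old->new): [35 40 85 42 65 67 20]
  14. access 13: MISS. Cache (old->new): [35 40 85 42 65 67 20 13]
  15. access 67: HIT. Cache (old->new): [35 40 85 42 65 67 20 13]
  16. access 13: HIT. Cache (old->new): [35 40 85 42 65 67 20 13]
  17. access 85: HIT. Cache (old->new): [35 40 85 42 65 67 20 13]
  18. access 17: MISS, evict 35. Cache (old->new): [40 85 42 65 67 20 13 17]
  19. access 67: HIT. Cache (old->new): [40 85 42 65 67 20 13 17]
  20. access 13: HIT. Cache (old->new): [40 85 42 65 67 20 13 17]
  21. access 65: HIT. Cache (old->new): [40 85 42 65 67 20 13 17]
  22. access 17: HIT. Cache (old->new): [40 85 42 65 67 20 13 17]
  23. access 20: HIT. Cache (old->new): [40 85 42 65 67 20 13 17]
  24. access 13: HIT. Cache (old->new): [40 85 42 65 67 20 13 17]
  25. access 17: HIT. Cache (old->new): [40 85 42 65 67 20 13 17]
  26. access 85: HIT. Cache (old->new): [40 85 42 65 67 20 13 17]
  27. access 65: HIT. Cache (old->new): [40 85 42 65 67 20 13 17]
  28. access 35: MISS, evict 40. Cache (old->new): [85 42 65 67 20 13 17 35]
  29. access 85: HIT. Cache (old->new): [85 42 65 67 20 13 17 35]
  30. access 85: HIT. Cache (old->new): [85 42 65 67 20 13 17 35]
  31. access 84: MISS, evict 85. Cache (old->new): [42 65 67 20 13 17 35 84]
  32. access 84: HIT. Cache (old->new): [42 65 67 20 13 17 35 84]
  33. access 84: HIT. Cache (old->new): [42 65 67 20 13 17 35 84]
  34. access 45: MISS, evict 42. Cache (old->new): [65 67 20 13 17 35 84 45]
  35. access 84: HIT. Cache (old->new): [65 67 20 13 17 35 84 45]
  36. access 84: HIT. Cache (old->new): [65 67 20 13 17 35 84 45]
  37. access 85: MISS, evict 65. Cache (old->new): [67 20 13 17 35 84 45 85]
  38. access 45: HIT. Cache (old->new): [67 20 13 17 35 84 45 85]
  39. access 45: HIT. Cache (old->new): [67 20 13 17 35 84 45 85]
  40. access 45: HIT. Cache (old->new): [67 20 13 17 35 84 45 85]
Total: 27 hits, 13 misses, 5 evictions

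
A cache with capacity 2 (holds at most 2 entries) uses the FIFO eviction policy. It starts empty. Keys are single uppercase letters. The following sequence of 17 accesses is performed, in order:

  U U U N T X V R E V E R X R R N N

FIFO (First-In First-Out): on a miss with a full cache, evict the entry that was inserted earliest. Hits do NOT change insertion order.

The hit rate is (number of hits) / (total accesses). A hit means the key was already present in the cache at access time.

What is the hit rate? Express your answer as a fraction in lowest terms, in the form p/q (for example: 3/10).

FIFO simulation (capacity=2):
  1. access U: MISS. Cache (old->new): [U]
  2. access U: HIT. Cache (old->new): [U]
  3. access U: HIT. Cache (old->new): [U]
  4. access N: MISS. Cache (old->new): [U N]
  5. access T: MISS, evict U. Cache (old->new): [N T]
  6. access X: MISS, evict N. Cache (old->new): [T X]
  7. access V: MISS, evict T. Cache (old->new): [X V]
  8. access R: MISS, evict X. Cache (old->new): [V R]
  9. access E: MISS, evict V. Cache (old->new): [R E]
  10. access V: MISS, evict R. Cache (old->new): [E V]
  11. access E: HIT. Cache (old->new): [E V]
  12. access R: MISS, evict E. Cache (old->new): [V R]
  13. access X: MISS, evict V. Cache (old->new): [R X]
  14. access R: HIT. Cache (old->new): [R X]
  15. access R: HIT. Cache (old->new): [R X]
  16. access N: MISS, evict R. Cache (old->new): [X N]
  17. access N: HIT. Cache (old->new): [X N]
Total: 6 hits, 11 misses, 9 evictions

Hit rate = 6/17

Answer: 6/17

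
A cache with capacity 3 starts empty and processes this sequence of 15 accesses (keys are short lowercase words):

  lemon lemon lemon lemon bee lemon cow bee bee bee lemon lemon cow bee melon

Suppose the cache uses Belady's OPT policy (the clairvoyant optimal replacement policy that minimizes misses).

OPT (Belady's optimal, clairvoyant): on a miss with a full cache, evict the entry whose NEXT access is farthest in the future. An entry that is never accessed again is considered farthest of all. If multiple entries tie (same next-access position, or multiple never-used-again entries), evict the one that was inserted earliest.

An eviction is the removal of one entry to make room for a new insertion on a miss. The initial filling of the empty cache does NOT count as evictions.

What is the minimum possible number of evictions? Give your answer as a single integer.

OPT (Belady) simulation (capacity=3):
  1. access lemon: MISS. Cache: [lemon]
  2. access lemon: HIT. Next use of lemon: step 3. Cache: [lemon]
  3. access lemon: HIT. Next use of lemon: step 4. Cache: [lemon]
  4. access lemon: HIT. Next use of lemon: step 6. Cache: [lemon]
  5. access bee: MISS. Cache: [lemon bee]
  6. access lemon: HIT. Next use of lemon: step 11. Cache: [lemon bee]
  7. access cow: MISS. Cache: [lemon bee cow]
  8. access bee: HIT. Next use of bee: step 9. Cache: [lemon bee cow]
  9. access bee: HIT. Next use of bee: step 10. Cache: [lemon bee cow]
  10. access bee: HIT. Next use of bee: step 14. Cache: [lemon bee cow]
  11. access lemon: HIT. Next use of lemon: step 12. Cache: [lemon bee cow]
  12. access lemon: HIT. Next use of lemon: never. Cache: [lemon bee cow]
  13. access cow: HIT. Next use of cow: never. Cache: [lemon bee cow]
  14. access bee: HIT. Next use of bee: never. Cache: [lemon bee cow]
  15. access melon: MISS, evict lemon (next use: never). Cache: [bee cow melon]
Total: 11 hits, 4 misses, 1 evictions

Answer: 1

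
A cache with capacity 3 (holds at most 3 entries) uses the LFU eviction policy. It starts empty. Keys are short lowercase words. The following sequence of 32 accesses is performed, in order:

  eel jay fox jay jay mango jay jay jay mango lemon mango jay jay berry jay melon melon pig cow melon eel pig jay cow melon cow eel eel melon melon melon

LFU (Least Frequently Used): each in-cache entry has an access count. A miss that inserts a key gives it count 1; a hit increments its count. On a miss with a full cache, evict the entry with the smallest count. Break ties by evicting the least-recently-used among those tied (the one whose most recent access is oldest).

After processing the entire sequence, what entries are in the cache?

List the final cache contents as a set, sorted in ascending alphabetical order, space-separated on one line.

LFU simulation (capacity=3):
  1. access eel: MISS. Cache: [eel(c=1)]
  2. access jay: MISS. Cache: [eel(c=1) jay(c=1)]
  3. access fox: MISS. Cache: [eel(c=1) jay(c=1) fox(c=1)]
  4. access jay: HIT, count now 2. Cache: [eel(c=1) fox(c=1) jay(c=2)]
  5. access jay: HIT, count now 3. Cache: [eel(c=1) fox(c=1) jay(c=3)]
  6. access mango: MISS, evict eel(c=1). Cache: [fox(c=1) mango(c=1) jay(c=3)]
  7. access jay: HIT, count now 4. Cache: [fox(c=1) mango(c=1) jay(c=4)]
  8. access jay: HIT, count now 5. Cache: [fox(c=1) mango(c=1) jay(c=5)]
  9. access jay: HIT, count now 6. Cache: [fox(c=1) mango(c=1) jay(c=6)]
  10. access mango: HIT, count now 2. Cache: [fox(c=1) mango(c=2) jay(c=6)]
  11. access lemon: MISS, evict fox(c=1). Cache: [lemon(c=1) mango(c=2) jay(c=6)]
  12. access mango: HIT, count now 3. Cache: [lemon(c=1) mango(c=3) jay(c=6)]
  13. access jay: HIT, count now 7. Cache: [lemon(c=1) mango(c=3) jay(c=7)]
  14. access jay: HIT, count now 8. Cache: [lemon(c=1) mango(c=3) jay(c=8)]
  15. access berry: MISS, evict lemon(c=1). Cache: [berry(c=1) mango(c=3) jay(c=8)]
  16. access jay: HIT, count now 9. Cache: [berry(c=1) mango(c=3) jay(c=9)]
  17. access melon: MISS, evict berry(c=1). Cache: [melon(c=1) mango(c=3) jay(c=9)]
  18. access melon: HIT, count now 2. Cache: [melon(c=2) mango(c=3) jay(c=9)]
  19. access pig: MISS, evict melon(c=2). Cache: [pig(c=1) mango(c=3) jay(c=9)]
  20. access cow: MISS, evict pig(c=1). Cache: [cow(c=1) mango(c=3) jay(c=9)]
  21. access melon: MISS, evict cow(c=1). Cache: [melon(c=1) mango(c=3) jay(c=9)]
  22. access eel: MISS, evict melon(c=1). Cache: [eel(c=1) mango(c=3) jay(c=9)]
  23. access pig: MISS, evict eel(c=1). Cache: [pig(c=1) mango(c=3) jay(c=9)]
  24. access jay: HIT, count now 10. Cache: [pig(c=1) mango(c=3) jay(c=10)]
  25. access cow: MISS, evict pig(c=1). Cache: [cow(c=1) mango(c=3) jay(c=10)]
  26. access melon: MISS, evict cow(c=1). Cache: [melon(c=1) mango(c=3) jay(c=10)]
  27. access cow: MISS, evict melon(c=1). Cache: [cow(c=1) mango(c=3) jay(c=10)]
  28. access eel: MISS, evict cow(c=1). Cache: [eel(c=1) mango(c=3) jay(c=10)]
  29. access eel: HIT, count now 2. Cache: [eel(c=2) mango(c=3) jay(c=10)]
  30. access melon: MISS, evict eel(c=2). Cache: [melon(c=1) mango(c=3) jay(c=10)]
  31. access melon: HIT, count now 2. Cache: [melon(c=2) mango(c=3) jay(c=10)]
  32. access melon: HIT, count now 3. Cache: [mango(c=3) melon(c=3) jay(c=10)]
Total: 15 hits, 17 misses, 14 evictions

Answer: jay mango melon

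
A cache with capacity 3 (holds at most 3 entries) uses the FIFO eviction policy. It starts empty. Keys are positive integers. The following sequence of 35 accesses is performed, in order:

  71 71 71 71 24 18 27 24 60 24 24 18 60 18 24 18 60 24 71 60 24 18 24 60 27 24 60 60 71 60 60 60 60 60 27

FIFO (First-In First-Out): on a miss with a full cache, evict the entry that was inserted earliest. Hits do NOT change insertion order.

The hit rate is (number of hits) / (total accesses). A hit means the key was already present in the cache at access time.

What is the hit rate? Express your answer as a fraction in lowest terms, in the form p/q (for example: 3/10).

Answer: 3/5

Derivation:
FIFO simulation (capacity=3):
  1. access 71: MISS. Cache (old->new): [71]
  2. access 71: HIT. Cache (old->new): [71]
  3. access 71: HIT. Cache (old->new): [71]
  4. access 71: HIT. Cache (old->new): [71]
  5. access 24: MISS. Cache (old->new): [71 24]
  6. access 18: MISS. Cache (old->new): [71 24 18]
  7. access 27: MISS, evict 71. Cache (old->new): [24 18 27]
  8. access 24: HIT. Cache (old->new): [24 18 27]
  9. access 60: MISS, evict 24. Cache (old->new): [18 27 60]
  10. access 24: MISS, evict 18. Cache (old->new): [27 60 24]
  11. access 24: HIT. Cache (old->new): [27 60 24]
  12. access 18: MISS, evict 27. Cache (old->new): [60 24 18]
  13. access 60: HIT. Cache (old->new): [60 24 18]
  14. access 18: HIT. Cache (old->new): [60 24 18]
  15. access 24: HIT. Cache (old->new): [60 24 18]
  16. access 18: HIT. Cache (old->new): [60 24 18]
  17. access 60: HIT. Cache (old->new): [60 24 18]
  18. access 24: HIT. Cache (old->new): [60 24 18]
  19. access 71: MISS, evict 60. Cache (old->new): [24 18 71]
  20. access 60: MISS, evict 24. Cache (old->new): [18 71 60]
  21. access 24: MISS, evict 18. Cache (old->new): [71 60 24]
  22. access 18: MISS, evict 71. Cache (old->new): [60 24 18]
  23. access 24: HIT. Cache (old->new): [60 24 18]
  24. access 60: HIT. Cache (old->new): [60 24 18]
  25. access 27: MISS, evict 60. Cache (old->new): [24 18 27]
  26. access 24: HIT. Cache (old->new): [24 18 27]
  27. access 60: MISS, evict 24. Cache (old->new): [18 27 60]
  28. access 60: HIT. Cache (old->new): [18 27 60]
  29. access 71: MISS, evict 18. Cache (old->new): [27 60 71]
  30. access 60: HIT. Cache (old->new): [27 60 71]
  31. access 60: HIT. Cache (old->new): [27 60 71]
  32. access 60: HIT. Cache (old->new): [27 60 71]
  33. access 60: HIT. Cache (old->new): [27 60 71]
  34. access 60: HIT. Cache (old->new): [27 60 71]
  35. access 27: HIT. Cache (old->new): [27 60 71]
Total: 21 hits, 14 misses, 11 evictions

Hit rate = 21/35 = 3/5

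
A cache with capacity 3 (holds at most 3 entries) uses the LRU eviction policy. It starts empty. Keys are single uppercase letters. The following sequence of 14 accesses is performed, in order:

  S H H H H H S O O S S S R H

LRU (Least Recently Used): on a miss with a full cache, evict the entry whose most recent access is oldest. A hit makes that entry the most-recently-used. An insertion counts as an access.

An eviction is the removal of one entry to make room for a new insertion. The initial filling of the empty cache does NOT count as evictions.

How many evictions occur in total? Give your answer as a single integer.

Answer: 2

Derivation:
LRU simulation (capacity=3):
  1. access S: MISS. Cache (LRU->MRU): [S]
  2. access H: MISS. Cache (LRU->MRU): [S H]
  3. access H: HIT. Cache (LRU->MRU): [S H]
  4. access H: HIT. Cache (LRU->MRU): [S H]
  5. access H: HIT. Cache (LRU->MRU): [S H]
  6. access H: HIT. Cache (LRU->MRU): [S H]
  7. access S: HIT. Cache (LRU->MRU): [H S]
  8. access O: MISS. Cache (LRU->MRU): [H S O]
  9. access O: HIT. Cache (LRU->MRU): [H S O]
  10. access S: HIT. Cache (LRU->MRU): [H O S]
  11. access S: HIT. Cache (LRU->MRU): [H O S]
  12. access S: HIT. Cache (LRU->MRU): [H O S]
  13. access R: MISS, evict H. Cache (LRU->MRU): [O S R]
  14. access H: MISS, evict O. Cache (LRU->MRU): [S R H]
Total: 9 hits, 5 misses, 2 evictions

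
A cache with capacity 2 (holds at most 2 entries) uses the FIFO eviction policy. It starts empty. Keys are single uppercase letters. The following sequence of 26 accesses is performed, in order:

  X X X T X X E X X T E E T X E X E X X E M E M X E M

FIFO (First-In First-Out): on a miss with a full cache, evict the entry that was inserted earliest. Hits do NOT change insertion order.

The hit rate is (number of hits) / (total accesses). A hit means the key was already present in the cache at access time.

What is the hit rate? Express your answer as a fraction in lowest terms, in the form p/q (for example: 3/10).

Answer: 15/26

Derivation:
FIFO simulation (capacity=2):
  1. access X: MISS. Cache (old->new): [X]
  2. access X: HIT. Cache (old->new): [X]
  3. access X: HIT. Cache (old->new): [X]
  4. access T: MISS. Cache (old->new): [X T]
  5. access X: HIT. Cache (old->new): [X T]
  6. access X: HIT. Cache (old->new): [X T]
  7. access E: MISS, evict X. Cache (old->new): [T E]
  8. access X: MISS, evict T. Cache (old->new): [E X]
  9. access X: HIT. Cache (old->new): [E X]
  10. access T: MISS, evict E. Cache (old->new): [X T]
  11. access E: MISS, evict X. Cache (old->new): [T E]
  12. access E: HIT. Cache (old->new): [T E]
  13. access T: HIT. Cache (old->new): [T E]
  14. access X: MISS, evict T. Cache (old->new): [E X]
  15. access E: HIT. Cache (old->new): [E X]
  16. access X: HIT. Cache (old->new): [E X]
  17. access E: HIT. Cache (old->new): [E X]
  18. access X: HIT. Cache (old->new): [E X]
  19. access X: HIT. Cache (old->new): [E X]
  20. access E: HIT. Cache (old->new): [E X]
  21. access M: MISS, evict E. Cache (old->new): [X M]
  22. access E: MISS, evict X. Cache (old->new): [M E]
  23. access M: HIT. Cache (old->new): [M E]
  24. access X: MISS, evict M. Cache (old->new): [E X]
  25. access E: HIT. Cache (old->new): [E X]
  26. access M: MISS, evict E. Cache (old->new): [X M]
Total: 15 hits, 11 misses, 9 evictions

Hit rate = 15/26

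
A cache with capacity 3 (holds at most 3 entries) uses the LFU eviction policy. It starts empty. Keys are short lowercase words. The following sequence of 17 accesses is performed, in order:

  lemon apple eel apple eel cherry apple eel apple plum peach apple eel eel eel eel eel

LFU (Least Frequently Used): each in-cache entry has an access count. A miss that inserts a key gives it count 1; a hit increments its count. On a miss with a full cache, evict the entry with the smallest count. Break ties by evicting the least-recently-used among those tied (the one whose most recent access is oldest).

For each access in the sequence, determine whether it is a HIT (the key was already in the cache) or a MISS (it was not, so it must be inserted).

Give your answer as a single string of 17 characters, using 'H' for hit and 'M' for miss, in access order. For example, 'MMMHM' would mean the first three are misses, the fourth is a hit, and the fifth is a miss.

LFU simulation (capacity=3):
  1. access lemon: MISS. Cache: [lemon(c=1)]
  2. access apple: MISS. Cache: [lemon(c=1) apple(c=1)]
  3. access eel: MISS. Cache: [lemon(c=1) apple(c=1) eel(c=1)]
  4. access apple: HIT, count now 2. Cache: [lemon(c=1) eel(c=1) apple(c=2)]
  5. access eel: HIT, count now 2. Cache: [lemon(c=1) apple(c=2) eel(c=2)]
  6. access cherry: MISS, evict lemon(c=1). Cache: [cherry(c=1) apple(c=2) eel(c=2)]
  7. access apple: HIT, count now 3. Cache: [cherry(c=1) eel(c=2) apple(c=3)]
  8. access eel: HIT, count now 3. Cache: [cherry(c=1) apple(c=3) eel(c=3)]
  9. access apple: HIT, count now 4. Cache: [cherry(c=1) eel(c=3) apple(c=4)]
  10. access plum: MISS, evict cherry(c=1). Cache: [plum(c=1) eel(c=3) apple(c=4)]
  11. access peach: MISS, evict plum(c=1). Cache: [peach(c=1) eel(c=3) apple(c=4)]
  12. access apple: HIT, count now 5. Cache: [peach(c=1) eel(c=3) apple(c=5)]
  13. access eel: HIT, count now 4. Cache: [peach(c=1) eel(c=4) apple(c=5)]
  14. access eel: HIT, count now 5. Cache: [peach(c=1) apple(c=5) eel(c=5)]
  15. access eel: HIT, count now 6. Cache: [peach(c=1) apple(c=5) eel(c=6)]
  16. access eel: HIT, count now 7. Cache: [peach(c=1) apple(c=5) eel(c=7)]
  17. access eel: HIT, count now 8. Cache: [peach(c=1) apple(c=5) eel(c=8)]
Total: 11 hits, 6 misses, 3 evictions

Answer: MMMHHMHHHMMHHHHHH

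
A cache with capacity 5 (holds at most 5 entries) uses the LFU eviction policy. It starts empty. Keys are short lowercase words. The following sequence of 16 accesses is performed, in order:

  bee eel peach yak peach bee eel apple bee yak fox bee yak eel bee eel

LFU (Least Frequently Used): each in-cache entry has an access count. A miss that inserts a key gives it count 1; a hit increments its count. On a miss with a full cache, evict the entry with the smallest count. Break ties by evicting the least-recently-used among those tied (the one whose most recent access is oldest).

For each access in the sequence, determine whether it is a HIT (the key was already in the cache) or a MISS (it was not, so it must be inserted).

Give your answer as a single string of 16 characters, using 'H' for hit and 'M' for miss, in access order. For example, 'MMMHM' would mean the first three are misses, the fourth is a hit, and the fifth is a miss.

Answer: MMMMHHHMHHMHHHHH

Derivation:
LFU simulation (capacity=5):
  1. access bee: MISS. Cache: [bee(c=1)]
  2. access eel: MISS. Cache: [bee(c=1) eel(c=1)]
  3. access peach: MISS. Cache: [bee(c=1) eel(c=1) peach(c=1)]
  4. access yak: MISS. Cache: [bee(c=1) eel(c=1) peach(c=1) yak(c=1)]
  5. access peach: HIT, count now 2. Cache: [bee(c=1) eel(c=1) yak(c=1) peach(c=2)]
  6. access bee: HIT, count now 2. Cache: [eel(c=1) yak(c=1) peach(c=2) bee(c=2)]
  7. access eel: HIT, count now 2. Cache: [yak(c=1) peach(c=2) bee(c=2) eel(c=2)]
  8. access apple: MISS. Cache: [yak(c=1) apple(c=1) peach(c=2) bee(c=2) eel(c=2)]
  9. access bee: HIT, count now 3. Cache: [yak(c=1) apple(c=1) peach(c=2) eel(c=2) bee(c=3)]
  10. access yak: HIT, count now 2. Cache: [apple(c=1) peach(c=2) eel(c=2) yak(c=2) bee(c=3)]
  11. access fox: MISS, evict apple(c=1). Cache: [fox(c=1) peach(c=2) eel(c=2) yak(c=2) bee(c=3)]
  12. access bee: HIT, count now 4. Cache: [fox(c=1) peach(c=2) eel(c=2) yak(c=2) bee(c=4)]
  13. access yak: HIT, count now 3. Cache: [fox(c=1) peach(c=2) eel(c=2) yak(c=3) bee(c=4)]
  14. access eel: HIT, count now 3. Cache: [fox(c=1) peach(c=2) yak(c=3) eel(c=3) bee(c=4)]
  15. access bee: HIT, count now 5. Cache: [fox(c=1) peach(c=2) yak(c=3) eel(c=3) bee(c=5)]
  16. access eel: HIT, count now 4. Cache: [fox(c=1) peach(c=2) yak(c=3) eel(c=4) bee(c=5)]
Total: 10 hits, 6 misses, 1 evictions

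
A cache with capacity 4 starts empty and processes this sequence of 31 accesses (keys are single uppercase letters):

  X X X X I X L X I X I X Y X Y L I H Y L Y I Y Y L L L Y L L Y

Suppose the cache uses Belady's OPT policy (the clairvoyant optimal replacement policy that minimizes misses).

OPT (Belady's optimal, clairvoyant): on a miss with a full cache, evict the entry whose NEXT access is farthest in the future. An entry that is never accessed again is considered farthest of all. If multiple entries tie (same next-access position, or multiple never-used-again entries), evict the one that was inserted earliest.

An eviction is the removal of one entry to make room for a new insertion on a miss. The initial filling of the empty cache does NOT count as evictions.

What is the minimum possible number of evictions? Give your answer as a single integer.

Answer: 1

Derivation:
OPT (Belady) simulation (capacity=4):
  1. access X: MISS. Cache: [X]
  2. access X: HIT. Next use of X: step 3. Cache: [X]
  3. access X: HIT. Next use of X: step 4. Cache: [X]
  4. access X: HIT. Next use of X: step 6. Cache: [X]
  5. access I: MISS. Cache: [X I]
  6. access X: HIT. Next use of X: step 8. Cache: [X I]
  7. access L: MISS. Cache: [X I L]
  8. access X: HIT. Next use of X: step 10. Cache: [X I L]
  9. access I: HIT. Next use of I: step 11. Cache: [X I L]
  10. access X: HIT. Next use of X: step 12. Cache: [X I L]
  11. access I: HIT. Next use of I: step 17. Cache: [X I L]
  12. access X: HIT. Next use of X: step 14. Cache: [X I L]
  13. access Y: MISS. Cache: [X I L Y]
  14. access X: HIT. Next use of X: never. Cache: [X I L Y]
  15. access Y: HIT. Next use of Y: step 19. Cache: [X I L Y]
  16. access L: HIT. Next use of L: step 20. Cache: [X I L Y]
  17. access I: HIT. Next use of I: step 22. Cache: [X I L Y]
  18. access H: MISS, evict X (next use: never). Cache: [I L Y H]
  19. access Y: HIT. Next use of Y: step 21. Cache: [I L Y H]
  20. access L: HIT. Next use of L: step 25. Cache: [I L Y H]
  21. access Y: HIT. Next use of Y: step 23. Cache: [I L Y H]
  22. access I: HIT. Next use of I: never. Cache: [I L Y H]
  23. access Y: HIT. Next use of Y: step 24. Cache: [I L Y H]
  24. access Y: HIT. Next use of Y: step 28. Cache: [I L Y H]
  25. access L: HIT. Next use of L: step 26. Cache: [I L Y H]
  26. access L: HIT. Next use of L: step 27. Cache: [I L Y H]
  27. access L: HIT. Next use of L: step 29. Cache: [I L Y H]
  28. access Y: HIT. Next use of Y: step 31. Cache: [I L Y H]
  29. access L: HIT. Next use of L: step 30. Cache: [I L Y H]
  30. access L: HIT. Next use of L: never. Cache: [I L Y H]
  31. access Y: HIT. Next use of Y: never. Cache: [I L Y H]
Total: 26 hits, 5 misses, 1 evictions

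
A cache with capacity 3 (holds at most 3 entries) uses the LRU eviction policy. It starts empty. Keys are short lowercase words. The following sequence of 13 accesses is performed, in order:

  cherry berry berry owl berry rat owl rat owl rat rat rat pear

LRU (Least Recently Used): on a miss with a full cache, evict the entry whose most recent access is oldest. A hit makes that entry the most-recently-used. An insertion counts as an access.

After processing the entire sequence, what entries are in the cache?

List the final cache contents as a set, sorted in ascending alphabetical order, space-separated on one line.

Answer: owl pear rat

Derivation:
LRU simulation (capacity=3):
  1. access cherry: MISS. Cache (LRU->MRU): [cherry]
  2. access berry: MISS. Cache (LRU->MRU): [cherry berry]
  3. access berry: HIT. Cache (LRU->MRU): [cherry berry]
  4. access owl: MISS. Cache (LRU->MRU): [cherry berry owl]
  5. access berry: HIT. Cache (LRU->MRU): [cherry owl berry]
  6. access rat: MISS, evict cherry. Cache (LRU->MRU): [owl berry rat]
  7. access owl: HIT. Cache (LRU->MRU): [berry rat owl]
  8. access rat: HIT. Cache (LRU->MRU): [berry owl rat]
  9. access owl: HIT. Cache (LRU->MRU): [berry rat owl]
  10. access rat: HIT. Cache (LRU->MRU): [berry owl rat]
  11. access rat: HIT. Cache (LRU->MRU): [berry owl rat]
  12. access rat: HIT. Cache (LRU->MRU): [berry owl rat]
  13. access pear: MISS, evict berry. Cache (LRU->MRU): [owl rat pear]
Total: 8 hits, 5 misses, 2 evictions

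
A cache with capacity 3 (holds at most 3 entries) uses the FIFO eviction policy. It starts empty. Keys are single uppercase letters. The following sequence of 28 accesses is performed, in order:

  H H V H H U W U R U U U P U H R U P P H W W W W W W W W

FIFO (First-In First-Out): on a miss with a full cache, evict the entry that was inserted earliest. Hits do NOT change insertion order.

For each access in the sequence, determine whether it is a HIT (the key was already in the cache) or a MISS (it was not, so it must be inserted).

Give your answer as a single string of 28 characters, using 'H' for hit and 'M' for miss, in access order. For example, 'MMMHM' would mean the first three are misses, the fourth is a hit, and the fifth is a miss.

Answer: MHMHHMMHMHHHMMMMHMHHMHHHHHHH

Derivation:
FIFO simulation (capacity=3):
  1. access H: MISS. Cache (old->new): [H]
  2. access H: HIT. Cache (old->new): [H]
  3. access V: MISS. Cache (old->new): [H V]
  4. access H: HIT. Cache (old->new): [H V]
  5. access H: HIT. Cache (old->new): [H V]
  6. access U: MISS. Cache (old->new): [H V U]
  7. access W: MISS, evict H. Cache (old->new): [V U W]
  8. access U: HIT. Cache (old->new): [V U W]
  9. access R: MISS, evict V. Cache (old->new): [U W R]
  10. access U: HIT. Cache (old->new): [U W R]
  11. access U: HIT. Cache (old->new): [U W R]
  12. access U: HIT. Cache (old->new): [U W R]
  13. access P: MISS, evict U. Cache (old->new): [W R P]
  14. access U: MISS, evict W. Cache (old->new): [R P U]
  15. access H: MISS, evict R. Cache (old->new): [P U H]
  16. access R: MISS, evict P. Cache (old->new): [U H R]
  17. access U: HIT. Cache (old->new): [U H R]
  18. access P: MISS, evict U. Cache (old->new): [H R P]
  19. access P: HIT. Cache (old->new): [H R P]
  20. access H: HIT. Cache (old->new): [H R P]
  21. access W: MISS, evict H. Cache (old->new): [R P W]
  22. access W: HIT. Cache (old->new): [R P W]
  23. access W: HIT. Cache (old->new): [R P W]
  24. access W: HIT. Cache (old->new): [R P W]
  25. access W: HIT. Cache (old->new): [R P W]
  26. access W: HIT. Cache (old->new): [R P W]
  27. access W: HIT. Cache (old->new): [R P W]
  28. access W: HIT. Cache (old->new): [R P W]
Total: 17 hits, 11 misses, 8 evictions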